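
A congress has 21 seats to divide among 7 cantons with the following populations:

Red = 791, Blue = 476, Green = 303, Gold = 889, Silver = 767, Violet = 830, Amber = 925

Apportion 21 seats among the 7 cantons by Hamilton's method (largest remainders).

Red=3; Blue=2; Green=1; Gold=4; Silver=3; Violet=4; Amber=4

Standard divisor: 4981 ÷ 21 ≈ 237.19.
Standard quotas: Red 3.335, Blue 2.007, Green 1.277, Gold 3.748, Silver 3.234, Violet 3.499, Amber 3.900.
Lower quotas: Red 3, Blue 2, Green 1, Gold 3, Silver 3, Violet 3, Amber 3 (sum 18, leaving 3 seats).
Remainders in descending order: Amber 0.900, Gold 0.748, Violet 0.499, Red 0.335, Green 0.277, Silver 0.234, Blue 0.007.
Largest remainders: Amber, Gold, Violet receive the extra seats.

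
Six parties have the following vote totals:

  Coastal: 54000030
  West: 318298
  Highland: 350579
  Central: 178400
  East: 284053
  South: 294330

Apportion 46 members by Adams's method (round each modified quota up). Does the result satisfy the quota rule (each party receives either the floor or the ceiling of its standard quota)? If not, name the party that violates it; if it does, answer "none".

Coastal

Standard quotas: Coastal 44.817, West 0.264, Highland 0.291, Central 0.148, East 0.236, South 0.244.
Adams allocation: Coastal 41, West 1, Highland 1, Central 1, East 1, South 1.
Coastal has quota 44.817 (lower 44, upper 45) but receives 41 — outside the quota interval.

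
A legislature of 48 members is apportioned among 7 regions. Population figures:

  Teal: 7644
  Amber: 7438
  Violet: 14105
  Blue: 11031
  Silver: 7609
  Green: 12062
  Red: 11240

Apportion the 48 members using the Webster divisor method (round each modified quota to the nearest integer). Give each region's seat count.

Teal=5, Amber=5, Violet=10, Blue=7, Silver=5, Green=8, Red=8

Standard divisor 71129/48 ≈ 1481.854; standard quotas: Teal 5.158, Amber 5.019, Violet 9.518, Blue 7.444, Silver 5.135, Green 8.140, Red 7.585.
Rounding to the nearest integer gives Teal 5, Amber 5, Violet 10, Blue 7, Silver 5, Green 8, Red 8 — total 48, matching the house size, so no adjustment is needed.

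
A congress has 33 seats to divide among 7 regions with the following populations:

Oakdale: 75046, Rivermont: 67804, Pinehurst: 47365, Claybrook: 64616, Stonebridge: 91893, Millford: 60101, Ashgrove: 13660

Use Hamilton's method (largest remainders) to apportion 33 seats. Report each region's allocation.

The standard divisor is 420485/33 ≈ 12741.97.
Standard quotas: Oakdale 5.8897, Rivermont 5.3213, Pinehurst 3.7172, Claybrook 5.0711, Stonebridge 7.2118, Millford 4.7168, Ashgrove 1.0720.
Lower quotas: Oakdale 5, Rivermont 5, Pinehurst 3, Claybrook 5, Stonebridge 7, Millford 4, Ashgrove 1 (sum 30, leaving 3 seats).
Remainders in descending order: Oakdale 0.8897, Pinehurst 0.7172, Millford 0.7168, Rivermont 0.3213, Stonebridge 0.2118, Ashgrove 0.0720, Claybrook 0.0711.
Largest remainders: Oakdale, Pinehurst, Millford receive the extra seats.

Oakdale 6, Rivermont 5, Pinehurst 4, Claybrook 5, Stonebridge 7, Millford 5, Ashgrove 1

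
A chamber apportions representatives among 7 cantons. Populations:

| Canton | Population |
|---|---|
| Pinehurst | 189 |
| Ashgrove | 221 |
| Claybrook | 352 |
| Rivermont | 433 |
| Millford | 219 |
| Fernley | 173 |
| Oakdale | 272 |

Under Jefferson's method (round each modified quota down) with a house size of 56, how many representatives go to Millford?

Standard divisor 1859/56 ≈ 33.196; standard quotas: Pinehurst 5.693, Ashgrove 6.657, Claybrook 10.604, Rivermont 13.044, Millford 6.597, Fernley 5.211, Oakdale 8.194.
Rounding down gives 5, 6, 10, 13, 6, 5, 8 = 53 seats, so the divisor must be adjusted.
With modified divisor 31.39: modified quotas Pinehurst 6.021, Ashgrove 7.040, Claybrook 11.214, Rivermont 13.794, Millford 6.977, Fernley 5.511, Oakdale 8.665.
Rounding down: Pinehurst 6, Ashgrove 7, Claybrook 11, Rivermont 13, Millford 6, Fernley 5, Oakdale 8 (total 56).
Millford receives 6.

6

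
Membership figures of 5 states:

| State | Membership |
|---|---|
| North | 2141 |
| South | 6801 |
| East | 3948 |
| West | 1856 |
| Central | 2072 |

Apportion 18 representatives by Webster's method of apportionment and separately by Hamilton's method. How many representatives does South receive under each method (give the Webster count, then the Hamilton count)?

Webster: North 2, South 8, East 4, West 2, Central 2.
Hamilton: North 3, South 7, East 4, West 2, Central 2.
South gets 8 under Webster and 7 under Hamilton.

8 and 7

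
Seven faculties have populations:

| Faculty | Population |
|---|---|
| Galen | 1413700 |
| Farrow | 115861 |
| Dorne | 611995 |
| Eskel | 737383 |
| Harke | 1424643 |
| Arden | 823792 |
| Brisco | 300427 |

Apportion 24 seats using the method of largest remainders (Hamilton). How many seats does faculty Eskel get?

3

Total 5427801; standard divisor 5427801/24 ≈ 226158.375.
Standard quotas: Galen 6.2509, Farrow 0.5123, Dorne 2.7060, Eskel 3.2605, Harke 6.2993, Arden 3.6425, Brisco 1.3284.
Lower quotas: Galen 6, Farrow 0, Dorne 2, Eskel 3, Harke 6, Arden 3, Brisco 1 (sum 21, leaving 3 seats).
Remainders in descending order: Dorne 0.7060, Arden 0.6425, Farrow 0.5123, Brisco 0.3284, Harke 0.2993, Eskel 0.2605, Galen 0.2509.
Largest remainders: Dorne, Arden, Farrow receive the extra seats.
Eskel receives 3.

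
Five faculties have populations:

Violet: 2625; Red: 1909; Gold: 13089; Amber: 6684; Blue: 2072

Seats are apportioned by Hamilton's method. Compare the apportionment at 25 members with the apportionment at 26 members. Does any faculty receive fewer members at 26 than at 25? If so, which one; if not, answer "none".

At 25 seats: Violet 3, Red 2, Gold 12, Amber 6, Blue 2.
At 26 seats: Violet 2, Red 2, Gold 13, Amber 7, Blue 2.
Violet drops from 3 to 2.

Violet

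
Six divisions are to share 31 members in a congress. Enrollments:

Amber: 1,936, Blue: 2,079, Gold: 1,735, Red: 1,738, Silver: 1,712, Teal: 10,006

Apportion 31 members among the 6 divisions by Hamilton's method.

Amber=3; Blue=3; Gold=3; Red=3; Silver=3; Teal=16

Total 19206; standard divisor 19206/31 ≈ 619.548.
Standard quotas: Amber 3.1249, Blue 3.3557, Gold 2.8004, Red 2.8053, Silver 2.7633, Teal 16.1505.
Lower quotas: Amber 3, Blue 3, Gold 2, Red 2, Silver 2, Teal 16 (sum 28, leaving 3 seats).
Remainders in descending order: Red 0.8053, Gold 0.8004, Silver 0.7633, Blue 0.3557, Teal 0.1505, Amber 0.1249.
Largest remainders: Red, Gold, Silver receive the extra seats.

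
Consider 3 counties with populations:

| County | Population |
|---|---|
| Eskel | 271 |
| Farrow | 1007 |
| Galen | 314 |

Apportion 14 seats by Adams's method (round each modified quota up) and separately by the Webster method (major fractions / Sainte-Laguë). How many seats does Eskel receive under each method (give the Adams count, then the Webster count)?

Adams: Eskel 3, Farrow 8, Galen 3.
Webster: Eskel 2, Farrow 9, Galen 3.
Eskel gets 3 under Adams and 2 under Webster.

3 and 2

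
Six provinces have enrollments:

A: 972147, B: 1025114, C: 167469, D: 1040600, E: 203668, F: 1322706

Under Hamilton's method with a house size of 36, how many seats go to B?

Standard divisor: 4731704 ÷ 36 ≈ 131436.222.
Standard quotas: A 7.3963, B 7.7993, C 1.2741, D 7.9171, E 1.5496, F 10.0635.
Lower quotas: A 7, B 7, C 1, D 7, E 1, F 10 (sum 33, leaving 3 seats).
Remainders in descending order: D 0.9171, B 0.7993, E 0.5496, A 0.3963, C 0.2741, F 0.0635.
Largest remainders: D, B, E receive the extra seats.
B receives 8.

8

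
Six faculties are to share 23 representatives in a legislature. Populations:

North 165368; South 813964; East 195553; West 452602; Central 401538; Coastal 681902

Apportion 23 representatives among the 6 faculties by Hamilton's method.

Total 2710927; standard divisor 2710927/23 ≈ 117866.391.
Standard quotas: North 1.4030, South 6.9058, East 1.6591, West 3.8400, Central 3.4067, Coastal 5.7854.
Lower quotas: North 1, South 6, East 1, West 3, Central 3, Coastal 5 (sum 19, leaving 4 seats).
Remainders in descending order: South 0.9058, West 0.8400, Coastal 0.7854, East 0.6591, Central 0.4067, North 0.4030.
Largest remainders: South, West, Coastal, East receive the extra seats.

North 1; South 7; East 2; West 4; Central 3; Coastal 6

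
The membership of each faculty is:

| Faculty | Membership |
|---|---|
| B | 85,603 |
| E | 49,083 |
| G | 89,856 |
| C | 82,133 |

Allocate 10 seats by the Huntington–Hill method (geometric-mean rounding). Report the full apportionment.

B=3; E=2; G=3; C=2

With divisor 34119: modified quotas B 2.509, E 1.439, G 2.634, C 2.407.
Geometric-mean thresholds: B √(2·3)=2.449, E √(1·2)=1.414, G √(2·3)=2.449, C √(2·3)=2.449.
Each quota rounded against its threshold gives B 3, E 2, G 3, C 2 (total 10).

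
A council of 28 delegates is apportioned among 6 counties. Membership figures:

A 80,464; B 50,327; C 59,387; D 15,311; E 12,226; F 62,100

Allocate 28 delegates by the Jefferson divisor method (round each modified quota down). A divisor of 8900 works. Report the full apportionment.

With modified divisor 8900: modified quotas A 9.041, B 5.655, C 6.673, D 1.720, E 1.374, F 6.978.
Rounding down: A 9, B 5, C 6, D 1, E 1, F 6 (total 28).

A 9, B 5, C 6, D 1, E 1, F 6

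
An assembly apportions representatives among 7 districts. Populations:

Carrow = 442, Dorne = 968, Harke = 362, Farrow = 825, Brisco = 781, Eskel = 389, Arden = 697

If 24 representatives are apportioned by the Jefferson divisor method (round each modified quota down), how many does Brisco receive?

Standard divisor 4464/24 ≈ 186; standard quotas: Carrow 2.376, Dorne 5.204, Harke 1.946, Farrow 4.435, Brisco 4.199, Eskel 2.091, Arden 3.747.
Rounding down gives 2, 5, 1, 4, 4, 2, 3 = 21 seats, so the divisor must be adjusted.
With modified divisor 163: modified quotas Carrow 2.712, Dorne 5.939, Harke 2.221, Farrow 5.061, Brisco 4.791, Eskel 2.387, Arden 4.276.
Rounding down: Carrow 2, Dorne 5, Harke 2, Farrow 5, Brisco 4, Eskel 2, Arden 4 (total 24).
Brisco receives 4.

4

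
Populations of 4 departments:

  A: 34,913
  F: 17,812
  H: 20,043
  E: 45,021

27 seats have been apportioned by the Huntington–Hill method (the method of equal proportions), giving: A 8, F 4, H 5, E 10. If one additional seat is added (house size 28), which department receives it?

Priority for the next seat is population ÷ (√(s·(s+1))).
Priorities: A 4114.537, F 3982.884, H 3659.334, E 4292.584.
Highest priority: E.

E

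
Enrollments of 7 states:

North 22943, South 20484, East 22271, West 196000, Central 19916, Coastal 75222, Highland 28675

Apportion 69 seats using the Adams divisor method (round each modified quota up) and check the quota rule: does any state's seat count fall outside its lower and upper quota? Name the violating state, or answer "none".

Standard quotas: North 4.106, South 3.666, East 3.986, West 35.081, Central 3.565, Coastal 13.463, Highland 5.132.
Adams allocation: North 4, South 4, East 4, West 34, Central 4, Coastal 14, Highland 5.
West has quota 35.081 (lower 35, upper 36) but receives 34 — outside the quota interval.

West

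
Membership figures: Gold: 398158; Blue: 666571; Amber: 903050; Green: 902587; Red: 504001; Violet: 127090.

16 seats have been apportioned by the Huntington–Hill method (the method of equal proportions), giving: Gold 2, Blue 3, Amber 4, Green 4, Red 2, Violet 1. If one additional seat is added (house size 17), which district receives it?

Red

Priority for the next seat is population ÷ (√(s·(s+1))).
Priorities: Gold 162547.323, Blue 192422.473, Amber 201928.119, Green 201824.589, Red 205757.547, Violet 89866.201.
Highest priority: Red.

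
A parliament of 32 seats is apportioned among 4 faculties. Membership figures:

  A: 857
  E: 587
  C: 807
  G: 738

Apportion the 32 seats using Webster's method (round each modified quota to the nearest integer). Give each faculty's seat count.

Standard divisor 2989/32 ≈ 93.406; standard quotas: A 9.175, E 6.284, C 8.640, G 7.901.
Rounding to the nearest integer gives A 9, E 6, C 9, G 8 — total 32, matching the house size, so no adjustment is needed.

A=9, E=6, C=9, G=8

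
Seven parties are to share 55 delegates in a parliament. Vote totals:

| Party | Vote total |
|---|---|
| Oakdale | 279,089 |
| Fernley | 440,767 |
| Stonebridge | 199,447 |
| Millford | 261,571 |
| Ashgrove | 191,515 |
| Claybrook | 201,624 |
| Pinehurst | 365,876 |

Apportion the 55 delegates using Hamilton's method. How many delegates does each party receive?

The standard divisor is 1939889/55 ≈ 35270.709.
Standard quotas: Oakdale 7.9128, Fernley 12.4967, Stonebridge 5.6547, Millford 7.4161, Ashgrove 5.4299, Claybrook 5.7165, Pinehurst 10.3734.
Lower quotas: Oakdale 7, Fernley 12, Stonebridge 5, Millford 7, Ashgrove 5, Claybrook 5, Pinehurst 10 (sum 51, leaving 4 seats).
Remainders in descending order: Oakdale 0.9128, Claybrook 0.7165, Stonebridge 0.6547, Fernley 0.4967, Ashgrove 0.4299, Millford 0.4161, Pinehurst 0.3734.
The surplus seats go to Oakdale, Claybrook, Stonebridge, Fernley.

Oakdale 8, Fernley 13, Stonebridge 6, Millford 7, Ashgrove 5, Claybrook 6, Pinehurst 10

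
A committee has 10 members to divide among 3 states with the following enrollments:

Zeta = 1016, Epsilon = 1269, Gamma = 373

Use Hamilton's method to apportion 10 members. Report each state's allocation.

Zeta 4, Epsilon 5, Gamma 1

The standard divisor is 2658/10 ≈ 265.8.
Standard quotas: Zeta 3.822, Epsilon 4.774, Gamma 1.403.
Lower quotas: Zeta 3, Epsilon 4, Gamma 1 (sum 8, leaving 2 seats).
Remainders in descending order: Zeta 0.822, Epsilon 0.774, Gamma 0.403.
The surplus seats go to Zeta, Epsilon.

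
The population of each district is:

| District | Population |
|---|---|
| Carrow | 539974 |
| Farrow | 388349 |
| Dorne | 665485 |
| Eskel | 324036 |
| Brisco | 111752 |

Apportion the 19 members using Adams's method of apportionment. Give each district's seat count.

Standard divisor 2029596/19 ≈ 106820.842; standard quotas: Carrow 5.055, Farrow 3.636, Dorne 6.230, Eskel 3.033, Brisco 1.046.
Rounding up gives 6, 4, 7, 4, 2 = 23 seats, so the divisor must be adjusted.
With modified divisor 120600: modified quotas Carrow 4.477, Farrow 3.220, Dorne 5.518, Eskel 2.687, Brisco 0.927.
Rounding up: Carrow 5, Farrow 4, Dorne 6, Eskel 3, Brisco 1 (total 19).

Carrow=5, Farrow=4, Dorne=6, Eskel=3, Brisco=1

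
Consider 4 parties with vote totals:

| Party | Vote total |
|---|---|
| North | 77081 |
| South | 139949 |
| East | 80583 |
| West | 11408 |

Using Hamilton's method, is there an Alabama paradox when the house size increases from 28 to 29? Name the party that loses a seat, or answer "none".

none

At 28 seats: North 7, South 13, East 7, West 1.
At 29 seats: North 7, South 13, East 8, West 1.
No party's allocation decreased.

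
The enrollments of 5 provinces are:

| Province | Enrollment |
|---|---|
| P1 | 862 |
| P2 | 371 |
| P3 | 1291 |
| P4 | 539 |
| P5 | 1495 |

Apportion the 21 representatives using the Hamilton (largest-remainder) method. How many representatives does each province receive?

Total 4558; standard divisor 4558/21 ≈ 217.048.
Standard quotas: P1 3.971, P2 1.709, P3 5.948, P4 2.483, P5 6.888.
Lower quotas: P1 3, P2 1, P3 5, P4 2, P5 6 (sum 17, leaving 4 seats).
Remainders in descending order: P1 0.971, P3 0.948, P5 0.888, P2 0.709, P4 0.483.
The surplus seats go to P1, P3, P5, P2.

P1=4; P2=2; P3=6; P4=2; P5=7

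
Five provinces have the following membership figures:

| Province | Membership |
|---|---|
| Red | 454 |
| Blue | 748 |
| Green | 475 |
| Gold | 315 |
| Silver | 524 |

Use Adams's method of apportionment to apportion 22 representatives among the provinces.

Standard divisor 2516/22 ≈ 114.364; standard quotas: Red 3.970, Blue 6.541, Green 4.153, Gold 2.754, Silver 4.582.
Rounding up gives 4, 7, 5, 3, 5 = 24 seats, so the divisor must be adjusted.
With modified divisor 130: modified quotas Red 3.492, Blue 5.754, Green 3.654, Gold 2.423, Silver 4.031.
Rounding up: Red 4, Blue 6, Green 4, Gold 3, Silver 5 (total 22).

Red=4; Blue=6; Green=4; Gold=3; Silver=5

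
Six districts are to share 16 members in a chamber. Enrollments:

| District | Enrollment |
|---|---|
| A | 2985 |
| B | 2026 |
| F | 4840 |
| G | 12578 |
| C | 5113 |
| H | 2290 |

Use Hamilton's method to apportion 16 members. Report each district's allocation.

The standard divisor is 29832/16 ≈ 1864.5.
Standard quotas: A 1.6010, B 1.0866, F 2.5959, G 6.7460, C 2.7423, H 1.2282.
Lower quotas: A 1, B 1, F 2, G 6, C 2, H 1 (sum 13, leaving 3 seats).
Remainders in descending order: G 0.7460, C 0.7423, A 0.6010, F 0.5959, H 0.2282, B 0.0866.
The surplus seats go to G, C, A.

A 2, B 1, F 2, G 7, C 3, H 1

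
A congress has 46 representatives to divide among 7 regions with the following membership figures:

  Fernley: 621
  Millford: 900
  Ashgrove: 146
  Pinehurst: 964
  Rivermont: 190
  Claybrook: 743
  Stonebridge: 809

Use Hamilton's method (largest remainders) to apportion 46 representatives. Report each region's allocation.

Total 4373; standard divisor 4373/46 ≈ 95.065.
Standard quotas: Fernley 6.532, Millford 9.467, Ashgrove 1.536, Pinehurst 10.140, Rivermont 1.999, Claybrook 7.816, Stonebridge 8.510.
Lower quotas: Fernley 6, Millford 9, Ashgrove 1, Pinehurst 10, Rivermont 1, Claybrook 7, Stonebridge 8 (sum 42, leaving 4 seats).
Remainders in descending order: Rivermont 0.999, Claybrook 0.816, Ashgrove 0.536, Fernley 0.532, Stonebridge 0.510, Millford 0.467, Pinehurst 0.140.
Largest remainders: Rivermont, Claybrook, Ashgrove, Fernley receive the extra seats.

Fernley 7; Millford 9; Ashgrove 2; Pinehurst 10; Rivermont 2; Claybrook 8; Stonebridge 8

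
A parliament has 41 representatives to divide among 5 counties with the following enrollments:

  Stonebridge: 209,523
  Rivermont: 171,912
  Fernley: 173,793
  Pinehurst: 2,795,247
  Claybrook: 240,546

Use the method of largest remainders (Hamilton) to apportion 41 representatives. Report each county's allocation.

The standard divisor is 3591021/41 ≈ 87585.878.
Standard quotas: Stonebridge 2.3922, Rivermont 1.9628, Fernley 1.9843, Pinehurst 31.9144, Claybrook 2.7464.
Lower quotas: Stonebridge 2, Rivermont 1, Fernley 1, Pinehurst 31, Claybrook 2 (sum 37, leaving 4 seats).
Remainders in descending order: Fernley 0.9843, Rivermont 0.9628, Pinehurst 0.9144, Claybrook 0.7464, Stonebridge 0.3922.
The surplus seats go to Fernley, Rivermont, Pinehurst, Claybrook.

Stonebridge 2, Rivermont 2, Fernley 2, Pinehurst 32, Claybrook 3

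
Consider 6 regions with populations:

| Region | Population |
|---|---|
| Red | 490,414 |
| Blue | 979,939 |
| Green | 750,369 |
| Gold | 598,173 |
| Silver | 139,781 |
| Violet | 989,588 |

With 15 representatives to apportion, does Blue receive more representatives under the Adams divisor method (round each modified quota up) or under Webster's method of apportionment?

Webster

Adams: Red 2, Blue 3, Green 3, Gold 2, Silver 1, Violet 4.
Webster: Red 2, Blue 4, Green 3, Gold 2, Silver 0, Violet 4.
Blue gets 3 under Adams and 4 under Webster.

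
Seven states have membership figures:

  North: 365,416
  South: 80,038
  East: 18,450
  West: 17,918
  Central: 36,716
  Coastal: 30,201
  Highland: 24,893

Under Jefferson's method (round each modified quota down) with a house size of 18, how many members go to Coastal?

Standard divisor 573632/18 ≈ 31868.444; standard quotas: North 11.466, South 2.512, East 0.579, West 0.562, Central 1.152, Coastal 0.948, Highland 0.781.
Rounding down gives 11, 2, 0, 0, 1, 0, 0 = 14 seats, so the divisor must be adjusted.
With modified divisor 26400: modified quotas North 13.842, South 3.032, East 0.699, West 0.679, Central 1.391, Coastal 1.144, Highland 0.943.
Rounding down: North 13, South 3, East 0, West 0, Central 1, Coastal 1, Highland 0 (total 18).
Coastal receives 1.

1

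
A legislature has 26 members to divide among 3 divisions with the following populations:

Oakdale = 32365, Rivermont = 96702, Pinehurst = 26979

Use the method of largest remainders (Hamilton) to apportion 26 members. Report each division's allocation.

Oakdale 5, Rivermont 16, Pinehurst 5

Standard divisor: 156046 ÷ 26 ≈ 6001.769.
Standard quotas: Oakdale 5.3926, Rivermont 16.1122, Pinehurst 4.4952.
Lower quotas: Oakdale 5, Rivermont 16, Pinehurst 4 (sum 25, leaving 1 seat).
Remainders in descending order: Pinehurst 0.4952, Oakdale 0.3926, Rivermont 0.1122.
The surplus seat goes to Pinehurst.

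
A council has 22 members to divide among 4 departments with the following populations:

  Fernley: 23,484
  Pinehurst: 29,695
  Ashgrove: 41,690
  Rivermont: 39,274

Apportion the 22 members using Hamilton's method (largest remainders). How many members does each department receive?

Fernley 4, Pinehurst 5, Ashgrove 7, Rivermont 6

Standard divisor: 134143 ÷ 22 ≈ 6097.409.
Standard quotas: Fernley 3.8515, Pinehurst 4.8701, Ashgrove 6.8373, Rivermont 6.4411.
Lower quotas: Fernley 3, Pinehurst 4, Ashgrove 6, Rivermont 6 (sum 19, leaving 3 seats).
Remainders in descending order: Pinehurst 0.8701, Fernley 0.8515, Ashgrove 0.8373, Rivermont 0.4411.
The surplus seats go to Pinehurst, Fernley, Ashgrove.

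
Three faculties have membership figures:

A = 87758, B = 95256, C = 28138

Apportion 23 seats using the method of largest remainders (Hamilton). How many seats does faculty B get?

Standard divisor: 211152 ÷ 23 ≈ 9180.522.
Standard quotas: A 9.5592, B 10.3759, C 3.0650.
Lower quotas: A 9, B 10, C 3 (sum 22, leaving 1 seat).
Remainders in descending order: A 0.5592, B 0.3759, C 0.0650.
Largest remainder: A receives the extra seat.
B receives 10.

10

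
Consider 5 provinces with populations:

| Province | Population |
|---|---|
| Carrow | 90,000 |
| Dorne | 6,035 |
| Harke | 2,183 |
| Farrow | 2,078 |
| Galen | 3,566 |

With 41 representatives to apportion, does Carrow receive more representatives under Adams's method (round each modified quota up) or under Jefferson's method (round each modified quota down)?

Adams: Carrow 34, Dorne 3, Harke 1, Farrow 1, Galen 2.
Jefferson: Carrow 38, Dorne 2, Harke 0, Farrow 0, Galen 1.
Carrow gets 34 under Adams and 38 under Jefferson.

Jefferson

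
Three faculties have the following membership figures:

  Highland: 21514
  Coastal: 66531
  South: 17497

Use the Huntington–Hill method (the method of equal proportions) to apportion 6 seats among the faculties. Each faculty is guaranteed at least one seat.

With divisor 17209: modified quotas Highland 1.250, Coastal 3.866, South 1.017.
Geometric-mean thresholds: Highland √(1·2)=1.414, Coastal √(3·4)=3.464, South √(1·2)=1.414.
Each quota rounded against its threshold gives Highland 1, Coastal 4, South 1 (total 6).

Highland: 1, Coastal: 4, South: 1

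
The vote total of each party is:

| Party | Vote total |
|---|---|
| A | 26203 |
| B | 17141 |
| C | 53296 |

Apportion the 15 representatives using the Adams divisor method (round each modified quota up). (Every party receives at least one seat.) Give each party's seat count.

A=4, B=3, C=8

Standard divisor 96640/15 ≈ 6442.667; standard quotas: A 4.067, B 2.661, C 8.272.
Rounding up gives 5, 3, 9 = 17 seats, so the divisor must be adjusted.
With modified divisor 7100: modified quotas A 3.691, B 2.414, C 7.506.
Rounding up: A 4, B 3, C 8 (total 15).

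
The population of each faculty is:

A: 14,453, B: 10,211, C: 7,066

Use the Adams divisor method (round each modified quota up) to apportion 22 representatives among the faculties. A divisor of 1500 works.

A=10; B=7; C=5

With modified divisor 1500: modified quotas A 9.635, B 6.807, C 4.711.
Rounding up: A 10, B 7, C 5 (total 22).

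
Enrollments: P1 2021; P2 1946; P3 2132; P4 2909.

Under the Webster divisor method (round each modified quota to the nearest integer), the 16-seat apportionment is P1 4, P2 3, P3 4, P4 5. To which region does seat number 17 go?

Priority for the next seat is population ÷ (current seats + 0.5).
Priorities: P1 449.111, P2 556.000, P3 473.778, P4 528.909.
Highest priority: P2.

P2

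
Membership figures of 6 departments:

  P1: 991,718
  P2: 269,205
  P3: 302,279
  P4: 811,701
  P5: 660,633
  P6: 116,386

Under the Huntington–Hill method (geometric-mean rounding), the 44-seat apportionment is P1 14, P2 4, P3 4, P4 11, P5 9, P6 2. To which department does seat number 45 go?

Priority for the next seat is population ÷ (√(s·(s+1))).
Priorities: P1 68435.044, P2 60196.068, P3 67591.639, P4 70649.504, P5 69636.833, P6 47514.386.
Highest priority: P4.

P4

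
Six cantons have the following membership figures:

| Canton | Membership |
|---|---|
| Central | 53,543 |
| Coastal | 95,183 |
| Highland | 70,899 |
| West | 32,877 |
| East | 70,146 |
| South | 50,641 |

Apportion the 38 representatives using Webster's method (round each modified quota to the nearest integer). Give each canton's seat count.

Standard divisor 373289/38 ≈ 9823.395; standard quotas: Central 5.451, Coastal 9.689, Highland 7.217, West 3.347, East 7.141, South 5.155.
Rounding to the nearest integer gives 5, 10, 7, 3, 7, 5 = 37 seats, so the divisor must be adjusted.
With modified divisor 9600: modified quotas Central 5.577, Coastal 9.915, Highland 7.385, West 3.425, East 7.307, South 5.275.
Rounding to the nearest integer: Central 6, Coastal 10, Highland 7, West 3, East 7, South 5 (total 38).

Central=6, Coastal=10, Highland=7, West=3, East=7, South=5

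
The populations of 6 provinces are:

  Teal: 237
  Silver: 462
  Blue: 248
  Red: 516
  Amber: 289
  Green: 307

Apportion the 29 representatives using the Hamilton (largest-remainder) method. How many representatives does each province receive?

The standard divisor is 2059/29 = 71.
Standard quotas: Teal 3.338, Silver 6.507, Blue 3.493, Red 7.268, Amber 4.070, Green 4.324.
Lower quotas: Teal 3, Silver 6, Blue 3, Red 7, Amber 4, Green 4 (sum 27, leaving 2 seats).
Remainders in descending order: Silver 0.507, Blue 0.493, Teal 0.338, Green 0.324, Red 0.268, Amber 0.070.
The surplus seats go to Silver, Blue.

Teal: 3, Silver: 7, Blue: 4, Red: 7, Amber: 4, Green: 4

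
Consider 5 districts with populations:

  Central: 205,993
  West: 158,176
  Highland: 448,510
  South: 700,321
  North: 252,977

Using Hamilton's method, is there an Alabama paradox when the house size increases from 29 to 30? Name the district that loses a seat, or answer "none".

At 29 seats: Central 3, West 3, Highland 7, South 12, North 4.
At 30 seats: Central 3, West 3, Highland 8, South 12, North 4.
No district's allocation decreased.

none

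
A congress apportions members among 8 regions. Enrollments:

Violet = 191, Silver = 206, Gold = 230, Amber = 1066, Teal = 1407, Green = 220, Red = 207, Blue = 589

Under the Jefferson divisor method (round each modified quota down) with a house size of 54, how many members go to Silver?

2

Standard divisor 4116/54 ≈ 76.222; standard quotas: Violet 2.506, Silver 2.703, Gold 3.017, Amber 13.985, Teal 18.459, Green 2.886, Red 2.716, Blue 7.727.
Rounding down gives 2, 2, 3, 13, 18, 2, 2, 7 = 49 seats, so the divisor must be adjusted.
With modified divisor 70.7: modified quotas Violet 2.702, Silver 2.914, Gold 3.253, Amber 15.078, Teal 19.901, Green 3.112, Red 2.928, Blue 8.331.
Rounding down: Violet 2, Silver 2, Gold 3, Amber 15, Teal 19, Green 3, Red 2, Blue 8 (total 54).
Silver receives 2.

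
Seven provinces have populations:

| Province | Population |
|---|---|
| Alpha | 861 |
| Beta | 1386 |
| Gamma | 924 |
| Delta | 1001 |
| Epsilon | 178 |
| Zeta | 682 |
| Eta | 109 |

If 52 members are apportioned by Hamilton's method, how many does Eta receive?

1

The standard divisor is 5141/52 ≈ 98.865.
Standard quotas: Alpha 8.709, Beta 14.019, Gamma 9.346, Delta 10.125, Epsilon 1.800, Zeta 6.898, Eta 1.103.
Lower quotas: Alpha 8, Beta 14, Gamma 9, Delta 10, Epsilon 1, Zeta 6, Eta 1 (sum 49, leaving 3 seats).
Remainders in descending order: Zeta 0.898, Epsilon 0.800, Alpha 0.709, Gamma 0.346, Delta 0.125, Eta 0.103, Beta 0.019.
The surplus seats go to Zeta, Epsilon, Alpha.
Eta receives 1.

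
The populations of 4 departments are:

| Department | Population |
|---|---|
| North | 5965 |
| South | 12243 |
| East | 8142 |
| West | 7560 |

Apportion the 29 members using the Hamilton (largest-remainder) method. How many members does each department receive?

North 5, South 11, East 7, West 6

Total 33910; standard divisor 33910/29 ≈ 1169.31.
Standard quotas: North 5.1013, South 10.4703, East 6.9631, West 6.4653.
Lower quotas: North 5, South 10, East 6, West 6 (sum 27, leaving 2 seats).
Remainders in descending order: East 0.9631, South 0.4703, West 0.4653, North 0.1013.
Largest remainders: East, South receive the extra seats.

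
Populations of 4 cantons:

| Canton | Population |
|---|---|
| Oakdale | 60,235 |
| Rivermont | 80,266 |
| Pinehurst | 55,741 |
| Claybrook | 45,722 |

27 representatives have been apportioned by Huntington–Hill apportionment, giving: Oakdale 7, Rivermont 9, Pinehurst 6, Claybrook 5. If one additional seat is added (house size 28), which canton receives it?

Priority for the next seat is population ÷ (√(s·(s+1))).
Priorities: Oakdale 8049.240, Rivermont 8460.779, Pinehurst 8601.023, Claybrook 8347.657.
Highest priority: Pinehurst.

Pinehurst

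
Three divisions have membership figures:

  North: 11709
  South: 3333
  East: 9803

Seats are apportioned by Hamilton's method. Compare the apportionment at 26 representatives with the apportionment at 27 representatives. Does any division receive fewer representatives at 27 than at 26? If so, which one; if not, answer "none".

South

At 26 seats: North 12, South 4, East 10.
At 27 seats: North 13, South 3, East 11.
South drops from 4 to 3.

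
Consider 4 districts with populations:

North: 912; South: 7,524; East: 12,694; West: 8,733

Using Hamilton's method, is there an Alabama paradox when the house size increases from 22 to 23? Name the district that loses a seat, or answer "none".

At 22 seats: North 1, South 6, East 9, West 6.
At 23 seats: North 0, South 6, East 10, West 7.
North drops from 1 to 0.

North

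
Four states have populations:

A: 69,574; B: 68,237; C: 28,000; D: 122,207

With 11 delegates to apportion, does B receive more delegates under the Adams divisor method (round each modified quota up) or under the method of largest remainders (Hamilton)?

Adams

Adams: A 3, B 3, C 1, D 4.
Hamilton: A 3, B 2, C 1, D 5.
B gets 3 under Adams and 2 under Hamilton.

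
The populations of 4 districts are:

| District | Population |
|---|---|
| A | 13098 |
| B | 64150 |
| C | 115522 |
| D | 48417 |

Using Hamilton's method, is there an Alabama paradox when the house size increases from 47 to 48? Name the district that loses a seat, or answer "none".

At 47 seats: A 3, B 12, C 23, D 9.
At 48 seats: A 2, B 13, C 23, D 10.
A drops from 3 to 2.

A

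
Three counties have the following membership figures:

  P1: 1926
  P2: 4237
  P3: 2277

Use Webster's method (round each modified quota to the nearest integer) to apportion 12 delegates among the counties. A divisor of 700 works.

With modified divisor 700: modified quotas P1 2.751, P2 6.053, P3 3.253.
Rounding to the nearest integer: P1 3, P2 6, P3 3 (total 12).

P1 3, P2 6, P3 3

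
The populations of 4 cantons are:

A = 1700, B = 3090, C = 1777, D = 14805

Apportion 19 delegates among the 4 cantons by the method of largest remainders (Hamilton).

Total 21372; standard divisor 21372/19 ≈ 1124.842.
Standard quotas: A 1.5113, B 2.7471, C 1.5798, D 13.1618.
Lower quotas: A 1, B 2, C 1, D 13 (sum 17, leaving 2 seats).
Remainders in descending order: B 0.7471, C 0.5798, A 0.5113, D 0.1618.
Largest remainders: B, C receive the extra seats.

A 1, B 3, C 2, D 13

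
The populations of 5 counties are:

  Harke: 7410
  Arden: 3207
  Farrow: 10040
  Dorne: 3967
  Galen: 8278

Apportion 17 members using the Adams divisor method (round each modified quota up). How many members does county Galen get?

Standard divisor 32902/17 ≈ 1935.412; standard quotas: Harke 3.829, Arden 1.657, Farrow 5.188, Dorne 2.050, Galen 4.277.
Rounding up gives 4, 2, 6, 3, 5 = 20 seats, so the divisor must be adjusted.
With modified divisor 2300: modified quotas Harke 3.222, Arden 1.394, Farrow 4.365, Dorne 1.725, Galen 3.599.
Rounding up: Harke 4, Arden 2, Farrow 5, Dorne 2, Galen 4 (total 17).
Galen receives 4.

4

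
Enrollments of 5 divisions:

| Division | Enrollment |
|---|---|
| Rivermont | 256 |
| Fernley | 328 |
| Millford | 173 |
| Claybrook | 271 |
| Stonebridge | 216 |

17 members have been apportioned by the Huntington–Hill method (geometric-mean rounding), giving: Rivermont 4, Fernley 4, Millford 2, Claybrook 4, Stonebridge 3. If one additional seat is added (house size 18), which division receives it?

Priority for the next seat is population ÷ (√(s·(s+1))).
Priorities: Rivermont 57.243, Fernley 73.343, Millford 70.627, Claybrook 60.597, Stonebridge 62.354.
Highest priority: Fernley.

Fernley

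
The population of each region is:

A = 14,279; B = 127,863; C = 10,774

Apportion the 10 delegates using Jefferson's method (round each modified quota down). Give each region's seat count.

Standard divisor 152916/10 ≈ 15291.6; standard quotas: A 0.934, B 8.362, C 0.705.
Rounding down gives 0, 8, 0 = 8 seats, so the divisor must be adjusted.
With modified divisor 13500: modified quotas A 1.058, B 9.471, C 0.798.
Rounding down: A 1, B 9, C 0 (total 10).

A 1, B 9, C 0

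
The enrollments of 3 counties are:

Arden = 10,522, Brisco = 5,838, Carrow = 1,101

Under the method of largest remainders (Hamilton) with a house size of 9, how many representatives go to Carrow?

1

The standard divisor is 17461/9 ≈ 1940.111.
Standard quotas: Arden 5.4234, Brisco 3.0091, Carrow 0.5675.
Lower quotas: Arden 5, Brisco 3, Carrow 0 (sum 8, leaving 1 seat).
Remainders in descending order: Carrow 0.5675, Arden 0.4234, Brisco 0.0091.
The surplus seat goes to Carrow.
Carrow receives 1.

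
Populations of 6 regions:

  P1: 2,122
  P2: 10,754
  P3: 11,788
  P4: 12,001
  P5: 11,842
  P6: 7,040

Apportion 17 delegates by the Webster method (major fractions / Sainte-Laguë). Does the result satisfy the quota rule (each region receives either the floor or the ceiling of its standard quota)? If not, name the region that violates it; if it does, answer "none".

Standard quotas: P1 0.649, P2 3.291, P3 3.608, P4 3.673, P5 3.624, P6 2.155.
Webster allocation: P1 1, P2 3, P3 3, P4 4, P5 4, P6 2.
Every allocation lies between the lower and upper quota.

none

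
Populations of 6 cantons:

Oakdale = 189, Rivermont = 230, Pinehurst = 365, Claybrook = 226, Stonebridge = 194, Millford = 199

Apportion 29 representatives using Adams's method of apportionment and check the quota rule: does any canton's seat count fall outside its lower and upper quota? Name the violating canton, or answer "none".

none

Standard quotas: Oakdale 3.907, Rivermont 4.754, Pinehurst 7.545, Claybrook 4.671, Stonebridge 4.010, Millford 4.113.
Adams allocation: Oakdale 4, Rivermont 5, Pinehurst 7, Claybrook 5, Stonebridge 4, Millford 4.
Every allocation lies between the lower and upper quota.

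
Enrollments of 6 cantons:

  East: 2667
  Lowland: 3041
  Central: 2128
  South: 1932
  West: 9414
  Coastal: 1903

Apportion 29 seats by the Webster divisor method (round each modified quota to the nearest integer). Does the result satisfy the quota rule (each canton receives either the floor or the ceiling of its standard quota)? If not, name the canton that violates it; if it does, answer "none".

Standard quotas: East 3.668, Lowland 4.183, Central 2.927, South 2.657, West 12.948, Coastal 2.617.
Webster allocation: East 4, Lowland 4, Central 3, South 3, West 12, Coastal 3.
Every allocation lies between the lower and upper quota.

none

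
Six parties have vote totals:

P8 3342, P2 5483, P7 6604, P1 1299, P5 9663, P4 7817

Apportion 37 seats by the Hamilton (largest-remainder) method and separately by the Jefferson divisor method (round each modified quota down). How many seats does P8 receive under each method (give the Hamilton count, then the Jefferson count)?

Hamilton: P8 4, P2 6, P7 7, P1 1, P5 10, P4 9.
Jefferson: P8 3, P2 6, P7 7, P1 1, P5 11, P4 9.
P8 gets 4 under Hamilton and 3 under Jefferson.

4 and 3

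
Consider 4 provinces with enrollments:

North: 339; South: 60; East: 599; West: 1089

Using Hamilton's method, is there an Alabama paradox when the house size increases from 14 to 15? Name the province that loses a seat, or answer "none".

At 14 seats: North 2, South 1, East 4, West 7.
At 15 seats: North 3, South 0, East 4, West 8.
South drops from 1 to 0.

South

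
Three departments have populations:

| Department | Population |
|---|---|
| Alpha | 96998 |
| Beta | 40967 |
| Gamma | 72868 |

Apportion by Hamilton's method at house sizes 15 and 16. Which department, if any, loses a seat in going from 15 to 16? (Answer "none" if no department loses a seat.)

none

At 15 seats: Alpha 7, Beta 3, Gamma 5.
At 16 seats: Alpha 7, Beta 3, Gamma 6.
No department's allocation decreased.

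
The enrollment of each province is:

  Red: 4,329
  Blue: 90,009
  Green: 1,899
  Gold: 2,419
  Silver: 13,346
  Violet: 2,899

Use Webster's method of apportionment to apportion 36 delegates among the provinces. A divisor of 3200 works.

Red=1, Blue=28, Green=1, Gold=1, Silver=4, Violet=1

With modified divisor 3200: modified quotas Red 1.353, Blue 28.128, Green 0.593, Gold 0.756, Silver 4.171, Violet 0.906.
Rounding to the nearest integer: Red 1, Blue 28, Green 1, Gold 1, Silver 4, Violet 1 (total 36).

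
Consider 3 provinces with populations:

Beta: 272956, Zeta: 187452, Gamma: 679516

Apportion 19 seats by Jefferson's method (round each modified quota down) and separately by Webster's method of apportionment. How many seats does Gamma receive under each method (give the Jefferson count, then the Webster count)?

Jefferson: Beta 4, Zeta 3, Gamma 12.
Webster: Beta 5, Zeta 3, Gamma 11.
Gamma gets 12 under Jefferson and 11 under Webster.

12 and 11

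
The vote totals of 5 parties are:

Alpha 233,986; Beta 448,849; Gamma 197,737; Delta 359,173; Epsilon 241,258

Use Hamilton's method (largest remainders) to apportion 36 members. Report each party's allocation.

Total 1481003; standard divisor 1481003/36 ≈ 41138.972.
Standard quotas: Alpha 5.6877, Beta 10.9106, Gamma 4.8066, Delta 8.7307, Epsilon 5.8645.
Lower quotas: Alpha 5, Beta 10, Gamma 4, Delta 8, Epsilon 5 (sum 32, leaving 4 seats).
Remainders in descending order: Beta 0.9106, Epsilon 0.8645, Gamma 0.8066, Delta 0.7307, Alpha 0.6877.
The surplus seats go to Beta, Epsilon, Gamma, Delta.

Alpha 5; Beta 11; Gamma 5; Delta 9; Epsilon 6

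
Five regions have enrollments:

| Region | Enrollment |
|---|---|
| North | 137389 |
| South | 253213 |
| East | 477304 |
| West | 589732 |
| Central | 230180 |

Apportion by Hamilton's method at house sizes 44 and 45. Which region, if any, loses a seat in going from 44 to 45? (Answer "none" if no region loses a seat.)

North

At 44 seats: North 4, South 7, East 12, West 15, Central 6.
At 45 seats: North 3, South 7, East 13, West 16, Central 6.
North drops from 4 to 3.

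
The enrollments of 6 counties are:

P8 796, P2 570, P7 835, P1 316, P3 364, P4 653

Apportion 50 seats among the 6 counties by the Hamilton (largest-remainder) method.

The standard divisor is 3534/50 ≈ 70.68.
Standard quotas: P8 11.262, P2 8.065, P7 11.814, P1 4.471, P3 5.150, P4 9.239.
Lower quotas: P8 11, P2 8, P7 11, P1 4, P3 5, P4 9 (sum 48, leaving 2 seats).
Remainders in descending order: P7 0.814, P1 0.471, P8 0.262, P4 0.239, P3 0.150, P2 0.065.
Largest remainders: P7, P1 receive the extra seats.

P8: 11, P2: 8, P7: 12, P1: 5, P3: 5, P4: 9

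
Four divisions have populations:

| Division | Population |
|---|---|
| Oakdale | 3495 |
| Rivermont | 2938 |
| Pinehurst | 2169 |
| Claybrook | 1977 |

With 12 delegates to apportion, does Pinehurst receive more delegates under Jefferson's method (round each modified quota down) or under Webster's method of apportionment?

Webster

Jefferson: Oakdale 4, Rivermont 4, Pinehurst 2, Claybrook 2.
Webster: Oakdale 4, Rivermont 3, Pinehurst 3, Claybrook 2.
Pinehurst gets 2 under Jefferson and 3 under Webster.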